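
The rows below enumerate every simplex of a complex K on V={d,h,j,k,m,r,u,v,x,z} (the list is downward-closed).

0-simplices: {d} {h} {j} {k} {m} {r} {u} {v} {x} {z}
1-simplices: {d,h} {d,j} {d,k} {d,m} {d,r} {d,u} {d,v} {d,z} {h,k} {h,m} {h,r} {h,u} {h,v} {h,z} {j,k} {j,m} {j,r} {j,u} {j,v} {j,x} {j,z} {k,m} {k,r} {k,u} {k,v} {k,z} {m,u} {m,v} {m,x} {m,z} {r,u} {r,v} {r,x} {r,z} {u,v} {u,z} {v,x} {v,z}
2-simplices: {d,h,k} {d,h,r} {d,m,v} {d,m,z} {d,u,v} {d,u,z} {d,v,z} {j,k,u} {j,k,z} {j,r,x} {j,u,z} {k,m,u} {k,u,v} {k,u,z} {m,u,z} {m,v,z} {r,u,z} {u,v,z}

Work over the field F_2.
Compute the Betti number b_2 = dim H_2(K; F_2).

n_0=10 n_1=38 n_2=18  [Z2]
∂1: piv[dh,dj,dk,dm,dr,du,dv,dz,jx] rk=9  ker:hk,hm,hr,hu,hv,hz,jk,jm,jr,ju,jv,jz,km,kr,ku,kv,kz,mu,mv,mx,mz,ru,rv,rx,rz,uv,uz,vx,vz
∂2: piv[dhk,dhr,dmv,dmz,duv,duz,dvz,jku,jkz,jrx,juz,kmu,kuv,muz,ruz] rk=15  ker:kuz,mvz,uvz
b_2=(18−15)−0=3

b_2=3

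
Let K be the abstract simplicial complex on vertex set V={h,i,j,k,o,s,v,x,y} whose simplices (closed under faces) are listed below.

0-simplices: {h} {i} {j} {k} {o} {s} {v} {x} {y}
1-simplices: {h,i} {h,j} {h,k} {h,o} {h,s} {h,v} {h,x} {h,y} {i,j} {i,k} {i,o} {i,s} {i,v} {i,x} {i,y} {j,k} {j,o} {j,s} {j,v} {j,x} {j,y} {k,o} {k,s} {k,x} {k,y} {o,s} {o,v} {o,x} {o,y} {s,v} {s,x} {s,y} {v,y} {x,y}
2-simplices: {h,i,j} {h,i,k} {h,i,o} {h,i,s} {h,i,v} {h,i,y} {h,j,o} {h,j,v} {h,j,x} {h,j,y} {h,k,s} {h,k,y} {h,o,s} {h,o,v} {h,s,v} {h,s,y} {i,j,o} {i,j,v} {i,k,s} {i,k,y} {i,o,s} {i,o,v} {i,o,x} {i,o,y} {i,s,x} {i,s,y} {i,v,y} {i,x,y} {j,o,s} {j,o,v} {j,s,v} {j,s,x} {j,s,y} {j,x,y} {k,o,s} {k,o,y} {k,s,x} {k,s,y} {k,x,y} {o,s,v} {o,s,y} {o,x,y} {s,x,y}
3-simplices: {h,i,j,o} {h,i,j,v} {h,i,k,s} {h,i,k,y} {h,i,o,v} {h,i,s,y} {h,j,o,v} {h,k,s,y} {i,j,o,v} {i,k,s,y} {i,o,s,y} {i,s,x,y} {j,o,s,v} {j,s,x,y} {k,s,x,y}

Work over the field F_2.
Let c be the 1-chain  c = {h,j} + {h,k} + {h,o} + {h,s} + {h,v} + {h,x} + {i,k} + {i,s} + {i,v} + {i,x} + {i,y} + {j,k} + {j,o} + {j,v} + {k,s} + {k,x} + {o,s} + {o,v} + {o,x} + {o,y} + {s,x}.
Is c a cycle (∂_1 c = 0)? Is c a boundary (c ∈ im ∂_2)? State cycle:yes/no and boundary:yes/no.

n_0=9 n_1=34 n_2=43 n_3=15  [Z2]
∂1: piv[hi,hj,hk,ho,hs,hv,hx,hy] rk=8  ker:ij,ik,io,is,iv,ix,iy,jk,jo,js,jv,jx,jy,ko,ks,kx,ky,os,ov,ox,oy,sv,sx,sy,vy,xy
∂2: piv[hij,hik,hio,his,hiv,hiy,hjo,hjv,hjx,hjy,hks,hky,hos,hov,hsv,hsy,iox,ioy,isx,ivy,ixy,jos,jsx,kos,ksx] rk=25  ker:ijo,ijv,iks,iky,ios,iov,isy,jov,jsv,jsy,jxy,koy,ksy,kxy,osv,osy,oxy,sxy
∂3: piv[hijo,hijv,hiks,hiky,hiov,hisy,hjov,hksy,iosy,isxy,josv,jsxy,ksxy] rk=13  ker:ijov,iksy
∂1c = {i} + {k} + {s} + {x}

cycle:no boundary:no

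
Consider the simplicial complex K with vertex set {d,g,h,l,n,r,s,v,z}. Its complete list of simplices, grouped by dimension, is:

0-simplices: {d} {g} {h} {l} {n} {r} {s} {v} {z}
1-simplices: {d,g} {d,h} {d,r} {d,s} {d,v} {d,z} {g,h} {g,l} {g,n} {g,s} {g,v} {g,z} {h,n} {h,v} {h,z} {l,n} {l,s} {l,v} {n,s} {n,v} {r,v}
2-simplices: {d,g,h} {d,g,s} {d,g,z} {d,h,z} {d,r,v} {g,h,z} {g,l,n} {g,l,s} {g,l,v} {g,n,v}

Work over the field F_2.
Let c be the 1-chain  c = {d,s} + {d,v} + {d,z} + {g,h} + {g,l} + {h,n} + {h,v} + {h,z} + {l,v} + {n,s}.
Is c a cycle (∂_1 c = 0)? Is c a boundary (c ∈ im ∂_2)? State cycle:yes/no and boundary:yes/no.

n_0=9 n_1=21 n_2=10  [Z2]
∂1: piv[dg,dh,dr,ds,dv,dz,gl,gn] rk=8  ker:gh,gs,gv,gz,hn,hv,hz,ln,ls,lv,ns,nv,rv
∂2: piv[dgh,dgs,dgz,dhz,drv,gln,gls,glv,gnv] rk=9  ker:ghz
∂1c = {d} + {v}

cycle:no boundary:no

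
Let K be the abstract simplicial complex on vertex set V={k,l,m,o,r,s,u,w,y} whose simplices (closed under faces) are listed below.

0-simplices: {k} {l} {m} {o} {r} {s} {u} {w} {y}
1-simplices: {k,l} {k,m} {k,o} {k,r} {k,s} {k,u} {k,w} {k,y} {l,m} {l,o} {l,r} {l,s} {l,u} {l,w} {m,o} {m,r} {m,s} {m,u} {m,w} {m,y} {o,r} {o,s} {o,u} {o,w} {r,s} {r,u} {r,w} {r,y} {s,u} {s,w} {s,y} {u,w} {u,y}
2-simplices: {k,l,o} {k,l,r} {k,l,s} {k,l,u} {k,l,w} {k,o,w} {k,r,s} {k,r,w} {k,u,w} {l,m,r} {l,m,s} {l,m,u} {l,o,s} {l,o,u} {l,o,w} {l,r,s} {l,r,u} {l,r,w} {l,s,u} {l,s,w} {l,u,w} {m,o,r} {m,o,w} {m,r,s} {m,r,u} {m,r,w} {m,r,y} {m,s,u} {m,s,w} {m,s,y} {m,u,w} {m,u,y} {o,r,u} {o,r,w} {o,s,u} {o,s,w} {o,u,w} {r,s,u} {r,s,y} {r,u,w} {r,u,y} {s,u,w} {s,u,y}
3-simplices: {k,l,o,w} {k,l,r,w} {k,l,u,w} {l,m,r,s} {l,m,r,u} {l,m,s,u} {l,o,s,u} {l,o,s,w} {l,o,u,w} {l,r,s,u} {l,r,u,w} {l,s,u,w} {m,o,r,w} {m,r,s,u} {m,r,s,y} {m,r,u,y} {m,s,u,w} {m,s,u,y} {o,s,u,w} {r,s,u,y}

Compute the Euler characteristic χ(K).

n_0=9 n_1=33 n_2=43 n_3=20
χ=+9−33+43−20=-1

χ(K)=-1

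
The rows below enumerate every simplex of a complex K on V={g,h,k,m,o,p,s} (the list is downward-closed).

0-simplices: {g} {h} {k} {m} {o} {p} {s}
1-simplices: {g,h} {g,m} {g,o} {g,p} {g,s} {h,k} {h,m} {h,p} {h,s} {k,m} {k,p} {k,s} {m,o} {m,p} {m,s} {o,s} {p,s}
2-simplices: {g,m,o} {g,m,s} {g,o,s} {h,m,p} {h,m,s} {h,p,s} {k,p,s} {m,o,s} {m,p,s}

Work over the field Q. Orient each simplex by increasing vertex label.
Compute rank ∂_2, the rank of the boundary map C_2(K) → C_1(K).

n_0=7 n_1=17 n_2=9  [Q]
∂1: piv[gh,gm,go,gp,gs,hk] rk=6  ker:hm,hp,hs,km,kp,ks,mo,mp,ms,os,ps
∂2: piv[gmo,gms,gos,hmp,hms,hps,kps] rk=7  ker:mos,mps
rk∂_2=7

rank∂_2=7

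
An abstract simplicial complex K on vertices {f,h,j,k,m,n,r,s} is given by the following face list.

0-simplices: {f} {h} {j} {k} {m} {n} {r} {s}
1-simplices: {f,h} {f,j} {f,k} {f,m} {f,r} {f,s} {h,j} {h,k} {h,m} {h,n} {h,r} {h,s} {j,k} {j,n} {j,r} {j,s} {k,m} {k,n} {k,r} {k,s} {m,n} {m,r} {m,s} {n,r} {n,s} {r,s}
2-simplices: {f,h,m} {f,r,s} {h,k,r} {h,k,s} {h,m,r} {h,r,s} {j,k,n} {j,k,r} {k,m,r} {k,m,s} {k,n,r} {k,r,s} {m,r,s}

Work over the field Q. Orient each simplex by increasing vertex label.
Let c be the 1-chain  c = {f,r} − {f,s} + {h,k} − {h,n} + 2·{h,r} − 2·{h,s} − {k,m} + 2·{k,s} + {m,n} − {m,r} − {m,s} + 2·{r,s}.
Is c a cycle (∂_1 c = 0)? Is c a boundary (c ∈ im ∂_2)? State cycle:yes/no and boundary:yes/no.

n_0=8 n_1=26 n_2=13  [Q]
∂1: piv[fh,fj,fk,fm,fr,fs,hn] rk=7  ker:hj,hk,hm,hr,hs,jk,jn,jr,js,km,kn,kr,ks,mn,mr,ms,nr,ns,rs
∂2: piv[fhm,frs,hkr,hks,hmr,hrs,jkn,jkr,kmr,kms,knr] rk=11  ker:krs,mrs
∂1c = 0
c vs im∂2: residual ≠ 0 ⇒ not boundary

cycle:yes boundary:no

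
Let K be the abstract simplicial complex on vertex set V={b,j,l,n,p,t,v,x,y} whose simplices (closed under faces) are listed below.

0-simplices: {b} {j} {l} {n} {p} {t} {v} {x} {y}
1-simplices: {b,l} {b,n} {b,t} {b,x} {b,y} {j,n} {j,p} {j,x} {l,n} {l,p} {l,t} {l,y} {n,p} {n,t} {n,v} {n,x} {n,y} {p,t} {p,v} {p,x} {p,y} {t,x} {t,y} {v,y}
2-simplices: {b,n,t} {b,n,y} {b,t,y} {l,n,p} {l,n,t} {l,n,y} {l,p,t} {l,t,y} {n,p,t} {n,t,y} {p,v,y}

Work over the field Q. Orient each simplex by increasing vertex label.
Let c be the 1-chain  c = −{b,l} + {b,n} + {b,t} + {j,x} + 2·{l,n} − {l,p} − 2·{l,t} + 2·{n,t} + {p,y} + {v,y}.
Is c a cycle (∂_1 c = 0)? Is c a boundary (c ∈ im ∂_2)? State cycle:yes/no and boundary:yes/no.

n_0=9 n_1=24 n_2=11  [Q]
∂1: piv[bl,bn,bt,bx,by,jn,jp,nv] rk=8  ker:jx,ln,lp,lt,ly,np,nt,nx,ny,pt,pv,px,py,tx,ty,vy
∂2: piv[bnt,bny,bty,lnp,lnt,lny,lpt,pvy] rk=8  ker:lty,npt,nty
∂1c = −{b} − {j} + {n} − 2·{p} + {t} − {v} + {x} + 2·{y}

cycle:no boundary:no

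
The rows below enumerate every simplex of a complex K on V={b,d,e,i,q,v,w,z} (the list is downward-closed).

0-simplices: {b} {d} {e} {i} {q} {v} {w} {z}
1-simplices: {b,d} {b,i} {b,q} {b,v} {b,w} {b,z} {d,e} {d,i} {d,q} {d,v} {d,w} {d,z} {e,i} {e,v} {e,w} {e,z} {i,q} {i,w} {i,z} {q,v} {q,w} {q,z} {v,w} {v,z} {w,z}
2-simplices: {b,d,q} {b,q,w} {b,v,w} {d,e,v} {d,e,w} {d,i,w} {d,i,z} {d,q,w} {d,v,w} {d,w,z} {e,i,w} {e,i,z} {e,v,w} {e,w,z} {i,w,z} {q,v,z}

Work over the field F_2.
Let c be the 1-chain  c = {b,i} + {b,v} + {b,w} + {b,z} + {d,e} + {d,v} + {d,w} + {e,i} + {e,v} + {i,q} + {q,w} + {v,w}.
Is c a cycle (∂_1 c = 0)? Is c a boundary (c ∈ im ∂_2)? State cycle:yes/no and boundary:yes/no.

n_0=8 n_1=25 n_2=16  [Z2]
∂1: piv[bd,bi,bq,bv,bw,bz,de] rk=7  ker:di,dq,dv,dw,dz,ei,ev,ew,ez,iq,iw,iz,qv,qw,qz,vw,vz,wz
∂2: piv[bdq,bqw,bvw,dev,dew,diw,diz,dqw,dvw,dwz,eiw,eiz,qvz] rk=13  ker:evw,ewz,iwz
∂1c = {d} + {e} + {i} + {z}

cycle:no boundary:no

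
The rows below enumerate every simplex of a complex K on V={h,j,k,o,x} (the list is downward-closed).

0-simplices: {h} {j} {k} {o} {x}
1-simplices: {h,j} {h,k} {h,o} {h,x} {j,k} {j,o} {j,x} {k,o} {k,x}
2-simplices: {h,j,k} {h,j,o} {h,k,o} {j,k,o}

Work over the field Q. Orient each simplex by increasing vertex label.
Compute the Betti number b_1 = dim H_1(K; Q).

b_1=2

n_0=5 n_1=9 n_2=4  [Q]
∂1: piv[hj,hk,ho,hx] rk=4  ker:jk,jo,jx,ko,kx
∂2: piv[hjk,hjo,hko] rk=3  ker:jko
b_1=(9−4)−3=2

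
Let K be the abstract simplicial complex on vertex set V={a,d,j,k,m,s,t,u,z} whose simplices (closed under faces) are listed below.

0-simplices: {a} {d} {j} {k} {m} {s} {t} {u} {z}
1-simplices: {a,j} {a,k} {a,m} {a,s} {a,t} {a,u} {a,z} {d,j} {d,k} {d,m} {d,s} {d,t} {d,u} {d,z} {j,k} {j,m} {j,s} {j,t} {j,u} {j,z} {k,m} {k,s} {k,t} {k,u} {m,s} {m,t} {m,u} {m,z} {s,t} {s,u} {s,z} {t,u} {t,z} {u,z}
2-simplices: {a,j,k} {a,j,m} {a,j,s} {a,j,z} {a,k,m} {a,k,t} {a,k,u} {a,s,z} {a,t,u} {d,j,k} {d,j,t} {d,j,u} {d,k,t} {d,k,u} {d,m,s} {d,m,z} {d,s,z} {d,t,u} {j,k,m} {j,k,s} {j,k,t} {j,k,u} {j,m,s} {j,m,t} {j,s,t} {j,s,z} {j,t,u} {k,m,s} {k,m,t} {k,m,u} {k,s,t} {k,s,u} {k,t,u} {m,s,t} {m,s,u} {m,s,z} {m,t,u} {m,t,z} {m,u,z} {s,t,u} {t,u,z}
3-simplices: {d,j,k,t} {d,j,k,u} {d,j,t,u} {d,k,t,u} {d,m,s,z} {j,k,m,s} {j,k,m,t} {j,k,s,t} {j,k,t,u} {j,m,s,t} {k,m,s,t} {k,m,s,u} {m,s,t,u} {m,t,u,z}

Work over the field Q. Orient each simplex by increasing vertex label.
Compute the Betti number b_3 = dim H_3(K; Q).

n_0=9 n_1=34 n_2=41 n_3=14  [Q]
∂1: piv[aj,ak,am,as,at,au,az,dj] rk=8  ker:dk,dm,ds,dt,du,dz,jk,jm,js,jt,ju,jz,km,ks,kt,ku,ms,mt,mu,mz,st,su,sz,tu,tz,uz
∂2: piv[ajk,ajm,ajs,ajz,akm,akt,aku,asz,atu,djk,djt,dju,dkt,dku,dms,dmz,dsz,jks,jms,jmt,jst,kmu,ksu,mtz,muz] rk=25  ker:dtu,jkm,jkt,jku,jsz,jtu,kms,kmt,kst,ktu,mst,msu,msz,mtu,stu,tuz
∂3: piv[djkt,djku,djtu,dktu,dmsz,jkms,jkmt,jkst,jmst,kmsu,mstu,mtuz] rk=12  ker:jktu,kmst
b_3=(14−12)−0=2

b_3=2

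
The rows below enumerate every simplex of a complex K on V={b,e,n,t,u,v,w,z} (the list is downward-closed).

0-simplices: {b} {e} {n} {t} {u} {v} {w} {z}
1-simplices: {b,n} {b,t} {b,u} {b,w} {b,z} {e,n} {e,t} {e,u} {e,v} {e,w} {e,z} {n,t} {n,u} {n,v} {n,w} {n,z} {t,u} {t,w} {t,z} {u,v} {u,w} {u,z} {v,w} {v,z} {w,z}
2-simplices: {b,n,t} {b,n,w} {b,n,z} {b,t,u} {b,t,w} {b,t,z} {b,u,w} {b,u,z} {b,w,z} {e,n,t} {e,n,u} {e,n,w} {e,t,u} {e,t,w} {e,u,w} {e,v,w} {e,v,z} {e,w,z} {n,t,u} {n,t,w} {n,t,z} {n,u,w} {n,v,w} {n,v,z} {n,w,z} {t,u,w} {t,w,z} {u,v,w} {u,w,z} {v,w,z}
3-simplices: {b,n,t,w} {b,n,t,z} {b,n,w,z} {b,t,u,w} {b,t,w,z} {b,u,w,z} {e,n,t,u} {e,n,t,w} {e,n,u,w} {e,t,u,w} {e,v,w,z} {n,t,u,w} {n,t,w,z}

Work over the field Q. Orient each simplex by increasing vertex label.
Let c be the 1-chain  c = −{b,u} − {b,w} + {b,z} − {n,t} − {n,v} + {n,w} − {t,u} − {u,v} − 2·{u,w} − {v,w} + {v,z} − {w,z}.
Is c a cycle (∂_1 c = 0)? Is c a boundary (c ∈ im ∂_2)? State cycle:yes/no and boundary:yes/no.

cycle:no boundary:no

n_0=8 n_1=25 n_2=30 n_3=13  [Q]
∂1: piv[bn,bt,bu,bw,bz,en,ev] rk=7  ker:et,eu,ew,ez,nt,nu,nv,nw,nz,tu,tw,tz,uv,uw,uz,vw,vz,wz
∂2: piv[bnt,bnw,bnz,btu,btw,btz,buw,buz,bwz,ent,enu,enw,etu,evw,evz,ewz,nvw,uvw] rk=18  ker:etw,euw,ntu,ntw,ntz,nuw,nvz,nwz,tuw,twz,uwz,vwz
∂3: piv[bntw,bntz,bnwz,btuw,btwz,buwz,entu,entw,enuw,etuw,evwz] rk=11  ker:ntuw,ntwz
∂1c = {b} + {n} + {u} − 2·{v} − 2·{w} + {z}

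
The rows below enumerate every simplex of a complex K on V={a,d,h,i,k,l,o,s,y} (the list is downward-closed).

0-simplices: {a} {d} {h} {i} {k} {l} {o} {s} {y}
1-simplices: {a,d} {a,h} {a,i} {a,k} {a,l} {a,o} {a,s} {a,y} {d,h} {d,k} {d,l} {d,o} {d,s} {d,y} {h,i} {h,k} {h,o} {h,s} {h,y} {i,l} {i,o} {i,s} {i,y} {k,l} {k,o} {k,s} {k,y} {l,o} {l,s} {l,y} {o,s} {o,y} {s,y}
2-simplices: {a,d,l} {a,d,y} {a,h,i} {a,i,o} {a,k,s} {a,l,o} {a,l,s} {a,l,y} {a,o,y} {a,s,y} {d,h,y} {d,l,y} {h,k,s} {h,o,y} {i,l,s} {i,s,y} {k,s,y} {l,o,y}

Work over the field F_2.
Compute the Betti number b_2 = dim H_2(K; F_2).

b_2=2

n_0=9 n_1=33 n_2=18  [Z2]
∂1: piv[ad,ah,ai,ak,al,ao,as,ay] rk=8  ker:dh,dk,dl,do,ds,dy,hi,hk,ho,hs,hy,il,io,is,iy,kl,ko,ks,ky,lo,ls,ly,os,oy,sy
∂2: piv[adl,ady,ahi,aio,aks,alo,als,aly,aoy,asy,dhy,hks,hoy,ils,isy,ksy] rk=16  ker:dly,loy
b_2=(18−16)−0=2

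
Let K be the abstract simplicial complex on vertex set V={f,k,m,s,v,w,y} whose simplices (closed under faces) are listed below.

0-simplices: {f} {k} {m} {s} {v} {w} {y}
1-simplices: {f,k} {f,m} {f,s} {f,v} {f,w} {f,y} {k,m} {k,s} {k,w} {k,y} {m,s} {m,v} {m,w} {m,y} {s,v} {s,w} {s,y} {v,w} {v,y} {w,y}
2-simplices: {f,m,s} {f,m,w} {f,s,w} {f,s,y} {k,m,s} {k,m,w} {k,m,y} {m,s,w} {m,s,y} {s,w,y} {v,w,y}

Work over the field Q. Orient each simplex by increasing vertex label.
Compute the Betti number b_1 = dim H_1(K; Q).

b_1=4

n_0=7 n_1=20 n_2=11  [Q]
∂1: piv[fk,fm,fs,fv,fw,fy] rk=6  ker:km,ks,kw,ky,ms,mv,mw,my,sv,sw,sy,vw,vy,wy
∂2: piv[fms,fmw,fsw,fsy,kms,kmw,kmy,msy,swy,vwy] rk=10  ker:msw
b_1=(20−6)−10=4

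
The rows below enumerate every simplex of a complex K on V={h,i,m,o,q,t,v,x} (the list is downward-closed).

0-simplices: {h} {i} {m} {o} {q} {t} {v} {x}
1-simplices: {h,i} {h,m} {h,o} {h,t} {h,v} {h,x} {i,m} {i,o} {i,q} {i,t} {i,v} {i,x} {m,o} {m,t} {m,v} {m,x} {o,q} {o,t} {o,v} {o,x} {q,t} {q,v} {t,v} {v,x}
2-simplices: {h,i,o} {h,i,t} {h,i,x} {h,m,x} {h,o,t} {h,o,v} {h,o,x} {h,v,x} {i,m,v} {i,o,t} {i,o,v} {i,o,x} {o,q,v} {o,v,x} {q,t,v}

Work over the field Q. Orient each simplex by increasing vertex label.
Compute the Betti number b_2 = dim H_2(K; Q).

b_2=3

n_0=8 n_1=24 n_2=15  [Q]
∂1: piv[hi,hm,ho,ht,hv,hx,iq] rk=7  ker:im,io,it,iv,ix,mo,mt,mv,mx,oq,ot,ov,ox,qt,qv,tv,vx
∂2: piv[hio,hit,hix,hmx,hot,hov,hox,hvx,imv,iov,oqv,qtv] rk=12  ker:iot,iox,ovx
b_2=(15−12)−0=3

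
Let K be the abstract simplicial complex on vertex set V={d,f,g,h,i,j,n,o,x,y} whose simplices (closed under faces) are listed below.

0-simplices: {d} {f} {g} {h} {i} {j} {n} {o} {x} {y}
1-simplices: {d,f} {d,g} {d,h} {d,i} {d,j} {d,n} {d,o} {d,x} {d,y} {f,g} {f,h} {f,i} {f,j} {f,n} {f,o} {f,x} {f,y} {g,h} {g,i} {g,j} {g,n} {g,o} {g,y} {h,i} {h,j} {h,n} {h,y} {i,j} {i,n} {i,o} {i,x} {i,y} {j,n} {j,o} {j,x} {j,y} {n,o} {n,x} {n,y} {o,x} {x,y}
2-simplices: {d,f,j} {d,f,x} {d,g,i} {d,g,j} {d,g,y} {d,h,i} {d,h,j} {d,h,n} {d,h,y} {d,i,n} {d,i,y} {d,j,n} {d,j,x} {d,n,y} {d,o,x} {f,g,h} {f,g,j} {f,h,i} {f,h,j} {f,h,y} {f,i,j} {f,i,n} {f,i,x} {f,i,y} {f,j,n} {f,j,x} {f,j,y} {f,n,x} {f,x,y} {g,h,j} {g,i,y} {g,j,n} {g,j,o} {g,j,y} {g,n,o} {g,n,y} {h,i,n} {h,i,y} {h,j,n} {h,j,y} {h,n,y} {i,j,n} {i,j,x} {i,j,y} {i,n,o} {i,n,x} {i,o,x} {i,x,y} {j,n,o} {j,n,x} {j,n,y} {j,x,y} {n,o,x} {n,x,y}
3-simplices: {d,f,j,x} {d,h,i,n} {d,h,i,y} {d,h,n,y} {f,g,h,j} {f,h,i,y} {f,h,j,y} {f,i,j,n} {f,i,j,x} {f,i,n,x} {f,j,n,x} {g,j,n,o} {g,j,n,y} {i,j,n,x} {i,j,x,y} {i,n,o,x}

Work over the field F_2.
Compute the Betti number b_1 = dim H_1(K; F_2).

n_0=10 n_1=41 n_2=54 n_3=16  [Z2]
∂1: piv[df,dg,dh,di,dj,dn,do,dx,dy] rk=9  ker:fg,fh,fi,fj,fn,fo,fx,fy,gh,gi,gj,gn,go,gy,hi,hj,hn,hy,ij,in,io,ix,iy,jn,jo,jx,jy,no,nx,ny,ox,xy
∂2: piv[dfj,dfx,dgi,dgj,dgy,dhi,dhj,dhn,dhy,din,diy,djn,djx,dny,dox,fgh,fgj,fhi,fhj,fhy,fij,fin,fix,fjy,fnx,fxy,gjn,gjo,gno,ino,iox] rk=31  ker:fiy,fjn,fjx,ghj,giy,gjy,gny,hin,hiy,hjn,hjy,hny,ijn,ijx,ijy,inx,ixy,jno,jnx,jny,jxy,nox,nxy
∂3: piv[dfjx,dhin,dhiy,dhny,fghj,fhiy,fhjy,fijn,fijx,finx,fjnx,gjno,gjny,ijxy,inox] rk=15  ker:ijnx
b_1=(41−9)−31=1

b_1=1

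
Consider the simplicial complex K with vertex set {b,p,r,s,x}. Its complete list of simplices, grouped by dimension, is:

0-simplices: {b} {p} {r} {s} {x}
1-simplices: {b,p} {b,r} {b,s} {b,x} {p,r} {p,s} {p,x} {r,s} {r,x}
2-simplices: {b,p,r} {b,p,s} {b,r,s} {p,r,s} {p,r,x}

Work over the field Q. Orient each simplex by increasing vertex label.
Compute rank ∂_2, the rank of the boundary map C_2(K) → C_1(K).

n_0=5 n_1=9 n_2=5  [Q]
∂1: piv[bp,br,bs,bx] rk=4  ker:pr,ps,px,rs,rx
∂2: piv[bpr,bps,brs,prx] rk=4  ker:prs
rk∂_2=4

rank∂_2=4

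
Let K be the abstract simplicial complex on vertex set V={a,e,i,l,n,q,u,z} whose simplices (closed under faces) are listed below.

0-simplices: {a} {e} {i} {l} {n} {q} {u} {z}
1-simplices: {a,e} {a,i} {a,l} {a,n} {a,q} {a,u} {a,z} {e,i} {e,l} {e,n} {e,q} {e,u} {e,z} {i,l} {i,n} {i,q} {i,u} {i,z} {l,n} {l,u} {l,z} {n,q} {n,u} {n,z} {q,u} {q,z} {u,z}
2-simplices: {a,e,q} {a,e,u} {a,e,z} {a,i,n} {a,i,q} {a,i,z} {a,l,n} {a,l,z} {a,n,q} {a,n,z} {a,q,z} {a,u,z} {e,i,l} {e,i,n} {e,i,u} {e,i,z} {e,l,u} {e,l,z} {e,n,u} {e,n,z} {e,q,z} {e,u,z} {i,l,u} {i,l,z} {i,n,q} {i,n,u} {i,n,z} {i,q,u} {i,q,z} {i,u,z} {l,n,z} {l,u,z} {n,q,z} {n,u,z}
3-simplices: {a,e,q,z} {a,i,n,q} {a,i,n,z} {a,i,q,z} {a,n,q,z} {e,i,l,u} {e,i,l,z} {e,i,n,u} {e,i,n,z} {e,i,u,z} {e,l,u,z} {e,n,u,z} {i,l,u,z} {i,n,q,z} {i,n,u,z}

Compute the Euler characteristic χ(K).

χ(K)=0

n_0=8 n_1=27 n_2=34 n_3=15
χ=+8−27+34−15=0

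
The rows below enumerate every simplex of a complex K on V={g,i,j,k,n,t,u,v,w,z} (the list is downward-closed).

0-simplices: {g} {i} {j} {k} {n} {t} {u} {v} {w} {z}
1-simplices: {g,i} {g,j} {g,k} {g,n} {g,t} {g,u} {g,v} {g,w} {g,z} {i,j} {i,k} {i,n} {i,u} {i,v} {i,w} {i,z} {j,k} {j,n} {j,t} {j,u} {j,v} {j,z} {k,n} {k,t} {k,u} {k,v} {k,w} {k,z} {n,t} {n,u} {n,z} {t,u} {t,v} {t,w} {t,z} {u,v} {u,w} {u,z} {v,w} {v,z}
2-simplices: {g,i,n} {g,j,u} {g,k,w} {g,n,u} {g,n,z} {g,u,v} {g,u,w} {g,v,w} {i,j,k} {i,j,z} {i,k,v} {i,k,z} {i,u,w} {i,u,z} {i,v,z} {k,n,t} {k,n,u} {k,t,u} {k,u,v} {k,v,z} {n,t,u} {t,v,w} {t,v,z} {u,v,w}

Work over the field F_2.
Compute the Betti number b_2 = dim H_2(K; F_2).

n_0=10 n_1=40 n_2=24  [Z2]
∂1: piv[gi,gj,gk,gn,gt,gu,gv,gw,gz] rk=9  ker:ij,ik,in,iu,iv,iw,iz,jk,jn,jt,ju,jv,jz,kn,kt,ku,kv,kw,kz,nt,nu,nz,tu,tv,tw,tz,uv,uw,uz,vw,vz
∂2: piv[gin,gju,gkw,gnu,gnz,guv,guw,gvw,ijk,ijz,ikv,ikz,iuw,iuz,ivz,knt,knu,ktu,kuv,tvw,tvz] rk=21  ker:kvz,ntu,uvw
b_2=(24−21)−0=3

b_2=3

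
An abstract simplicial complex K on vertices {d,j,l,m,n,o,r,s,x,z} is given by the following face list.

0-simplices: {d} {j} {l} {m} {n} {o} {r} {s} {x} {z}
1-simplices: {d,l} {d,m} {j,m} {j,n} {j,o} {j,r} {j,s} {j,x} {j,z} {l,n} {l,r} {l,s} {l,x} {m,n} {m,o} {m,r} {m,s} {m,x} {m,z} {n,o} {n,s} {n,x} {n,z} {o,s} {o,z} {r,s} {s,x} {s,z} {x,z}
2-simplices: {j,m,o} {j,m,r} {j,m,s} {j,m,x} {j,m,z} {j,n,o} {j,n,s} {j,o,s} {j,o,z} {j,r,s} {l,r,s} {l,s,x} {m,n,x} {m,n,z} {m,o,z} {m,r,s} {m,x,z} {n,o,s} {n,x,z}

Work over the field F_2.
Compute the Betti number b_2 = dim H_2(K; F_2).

n_0=10 n_1=29 n_2=19  [Z2]
∂1: piv[dl,dm,jm,jn,jo,jr,js,jx,jz] rk=9  ker:ln,lr,ls,lx,mn,mo,mr,ms,mx,mz,no,ns,nx,nz,os,oz,rs,sx,sz,xz
∂2: piv[jmo,jmr,jms,jmx,jmz,jno,jns,jos,joz,jrs,lrs,lsx,mnx,mnz,mxz] rk=15  ker:moz,mrs,nos,nxz
b_2=(19−15)−0=4

b_2=4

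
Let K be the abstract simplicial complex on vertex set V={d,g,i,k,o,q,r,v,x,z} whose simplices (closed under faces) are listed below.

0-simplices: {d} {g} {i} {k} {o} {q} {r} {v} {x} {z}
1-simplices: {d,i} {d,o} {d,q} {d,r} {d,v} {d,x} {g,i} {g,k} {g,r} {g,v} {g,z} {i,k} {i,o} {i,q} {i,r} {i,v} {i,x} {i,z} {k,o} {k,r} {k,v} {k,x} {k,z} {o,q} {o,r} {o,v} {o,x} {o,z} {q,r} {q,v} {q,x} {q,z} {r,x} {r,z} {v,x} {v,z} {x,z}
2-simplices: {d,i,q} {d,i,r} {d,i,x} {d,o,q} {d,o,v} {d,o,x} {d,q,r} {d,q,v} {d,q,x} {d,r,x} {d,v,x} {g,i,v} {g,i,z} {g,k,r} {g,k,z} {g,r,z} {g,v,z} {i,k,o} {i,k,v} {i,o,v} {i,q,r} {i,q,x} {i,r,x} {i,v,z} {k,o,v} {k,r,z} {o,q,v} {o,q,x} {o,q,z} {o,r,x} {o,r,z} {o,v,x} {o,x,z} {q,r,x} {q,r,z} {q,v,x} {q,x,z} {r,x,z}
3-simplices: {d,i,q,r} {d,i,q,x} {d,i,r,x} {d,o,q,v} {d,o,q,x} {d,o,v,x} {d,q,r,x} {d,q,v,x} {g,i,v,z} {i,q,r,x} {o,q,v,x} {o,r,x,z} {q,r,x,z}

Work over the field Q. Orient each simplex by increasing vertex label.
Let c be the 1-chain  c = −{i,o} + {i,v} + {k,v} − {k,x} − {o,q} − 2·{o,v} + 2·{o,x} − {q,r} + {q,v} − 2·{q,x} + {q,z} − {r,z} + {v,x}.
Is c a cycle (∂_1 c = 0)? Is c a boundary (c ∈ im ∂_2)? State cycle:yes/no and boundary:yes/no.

cycle:yes boundary:no

n_0=10 n_1=37 n_2=38 n_3=13  [Q]
∂1: piv[di,do,dq,dr,dv,dx,gi,gk,gz] rk=9  ker:gr,gv,ik,io,iq,ir,iv,ix,iz,ko,kr,kv,kx,kz,oq,or,ov,ox,oz,qr,qv,qx,qz,rx,rz,vx,vz,xz
∂2: piv[diq,dir,dix,doq,dov,dox,dqr,dqv,dqx,drx,dvx,giv,giz,gkr,gkz,grz,gvz,iko,ikv,iov,oqz,orx,orz,oxz] rk=24  ker:iqr,iqx,irx,ivz,kov,krz,oqv,oqx,ovx,qrx,qrz,qvx,qxz,rxz
∂3: piv[diqr,diqx,dirx,doqv,doqx,dovx,dqrx,dqvx,givz,orxz,qrxz] rk=11  ker:iqrx,oqvx
∂1c = 0
c vs im∂2: residual ≠ 0 ⇒ not boundary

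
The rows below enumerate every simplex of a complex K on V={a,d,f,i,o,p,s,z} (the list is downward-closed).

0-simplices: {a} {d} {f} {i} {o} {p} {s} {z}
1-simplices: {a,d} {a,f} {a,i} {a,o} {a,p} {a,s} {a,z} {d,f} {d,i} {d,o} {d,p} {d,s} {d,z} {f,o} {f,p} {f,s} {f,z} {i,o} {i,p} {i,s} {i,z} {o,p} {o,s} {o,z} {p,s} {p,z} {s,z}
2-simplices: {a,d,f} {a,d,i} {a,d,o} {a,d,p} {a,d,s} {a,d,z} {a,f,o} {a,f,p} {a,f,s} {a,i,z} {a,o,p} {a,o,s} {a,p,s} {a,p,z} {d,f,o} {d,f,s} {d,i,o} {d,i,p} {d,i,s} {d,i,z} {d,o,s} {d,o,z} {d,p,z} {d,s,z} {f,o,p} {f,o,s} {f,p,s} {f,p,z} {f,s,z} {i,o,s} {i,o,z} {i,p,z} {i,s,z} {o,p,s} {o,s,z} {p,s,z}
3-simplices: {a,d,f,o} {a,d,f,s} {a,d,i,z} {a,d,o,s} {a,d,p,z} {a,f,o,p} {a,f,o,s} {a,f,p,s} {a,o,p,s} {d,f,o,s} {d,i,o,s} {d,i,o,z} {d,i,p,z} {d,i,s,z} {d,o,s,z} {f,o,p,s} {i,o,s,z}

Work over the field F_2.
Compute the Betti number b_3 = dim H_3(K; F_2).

n_0=8 n_1=27 n_2=36 n_3=17  [Z2]
∂1: piv[ad,af,ai,ao,ap,as,az] rk=7  ker:df,di,do,dp,ds,dz,fo,fp,fs,fz,io,ip,is,iz,op,os,oz,ps,pz,sz
∂2: piv[adf,adi,ado,adp,ads,adz,afo,afp,afs,aiz,aop,aos,aps,apz,dio,dip,dis,doz,dsz,fpz] rk=20  ker:dfo,dfs,diz,dos,dpz,fop,fos,fps,fsz,ios,ioz,ipz,isz,ops,osz,psz
∂3: piv[adfo,adfs,adiz,ados,adpz,afop,afos,afps,aops,dios,dioz,dipz,disz,dosz] rk=14  ker:dfos,fops,iosz
b_3=(17−14)−0=3

b_3=3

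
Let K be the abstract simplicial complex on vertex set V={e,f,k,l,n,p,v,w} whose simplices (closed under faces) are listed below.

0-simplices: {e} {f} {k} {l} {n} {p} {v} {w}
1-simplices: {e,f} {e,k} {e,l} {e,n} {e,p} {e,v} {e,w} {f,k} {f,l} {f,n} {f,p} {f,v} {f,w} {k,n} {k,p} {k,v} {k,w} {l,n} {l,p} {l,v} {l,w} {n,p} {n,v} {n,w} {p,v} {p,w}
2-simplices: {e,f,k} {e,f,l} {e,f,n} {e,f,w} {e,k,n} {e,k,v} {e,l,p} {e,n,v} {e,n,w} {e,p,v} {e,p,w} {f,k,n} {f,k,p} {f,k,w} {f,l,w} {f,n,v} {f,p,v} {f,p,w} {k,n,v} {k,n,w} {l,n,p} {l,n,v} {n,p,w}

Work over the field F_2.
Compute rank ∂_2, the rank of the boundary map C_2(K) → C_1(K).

rank∂_2=19

n_0=8 n_1=26 n_2=23  [Z2]
∂1: piv[ef,ek,el,en,ep,ev,ew] rk=7  ker:fk,fl,fn,fp,fv,fw,kn,kp,kv,kw,ln,lp,lv,lw,np,nv,nw,pv,pw
∂2: piv[efk,efl,efn,efw,ekn,ekv,elp,env,enw,epv,epw,fkp,fkw,flw,fnv,fpv,lnp,lnv,npw] rk=19  ker:fkn,fpw,knv,knw
rk∂_2=19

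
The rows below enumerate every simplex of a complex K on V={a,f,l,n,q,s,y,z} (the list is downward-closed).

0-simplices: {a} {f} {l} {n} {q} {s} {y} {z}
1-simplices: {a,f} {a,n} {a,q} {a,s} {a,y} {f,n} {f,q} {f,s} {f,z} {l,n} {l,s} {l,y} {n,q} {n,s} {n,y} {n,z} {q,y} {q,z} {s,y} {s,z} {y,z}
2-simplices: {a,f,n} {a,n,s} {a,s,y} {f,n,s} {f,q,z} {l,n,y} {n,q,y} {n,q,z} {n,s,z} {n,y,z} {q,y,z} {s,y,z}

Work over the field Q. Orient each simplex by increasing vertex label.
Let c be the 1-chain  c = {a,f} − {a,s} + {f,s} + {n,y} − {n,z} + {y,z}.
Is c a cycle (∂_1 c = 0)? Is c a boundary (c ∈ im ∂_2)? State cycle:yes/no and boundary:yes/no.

n_0=8 n_1=21 n_2=12  [Q]
∂1: piv[af,an,aq,as,ay,fz,ln] rk=7  ker:fn,fq,fs,ls,ly,nq,ns,ny,nz,qy,qz,sy,sz,yz
∂2: piv[afn,ans,asy,fns,fqz,lny,nqy,nqz,nsz,nyz,syz] rk=11  ker:qyz
∂1c = 0
c vs im∂2: reduces to 0 ⇒ boundary

cycle:yes boundary:yes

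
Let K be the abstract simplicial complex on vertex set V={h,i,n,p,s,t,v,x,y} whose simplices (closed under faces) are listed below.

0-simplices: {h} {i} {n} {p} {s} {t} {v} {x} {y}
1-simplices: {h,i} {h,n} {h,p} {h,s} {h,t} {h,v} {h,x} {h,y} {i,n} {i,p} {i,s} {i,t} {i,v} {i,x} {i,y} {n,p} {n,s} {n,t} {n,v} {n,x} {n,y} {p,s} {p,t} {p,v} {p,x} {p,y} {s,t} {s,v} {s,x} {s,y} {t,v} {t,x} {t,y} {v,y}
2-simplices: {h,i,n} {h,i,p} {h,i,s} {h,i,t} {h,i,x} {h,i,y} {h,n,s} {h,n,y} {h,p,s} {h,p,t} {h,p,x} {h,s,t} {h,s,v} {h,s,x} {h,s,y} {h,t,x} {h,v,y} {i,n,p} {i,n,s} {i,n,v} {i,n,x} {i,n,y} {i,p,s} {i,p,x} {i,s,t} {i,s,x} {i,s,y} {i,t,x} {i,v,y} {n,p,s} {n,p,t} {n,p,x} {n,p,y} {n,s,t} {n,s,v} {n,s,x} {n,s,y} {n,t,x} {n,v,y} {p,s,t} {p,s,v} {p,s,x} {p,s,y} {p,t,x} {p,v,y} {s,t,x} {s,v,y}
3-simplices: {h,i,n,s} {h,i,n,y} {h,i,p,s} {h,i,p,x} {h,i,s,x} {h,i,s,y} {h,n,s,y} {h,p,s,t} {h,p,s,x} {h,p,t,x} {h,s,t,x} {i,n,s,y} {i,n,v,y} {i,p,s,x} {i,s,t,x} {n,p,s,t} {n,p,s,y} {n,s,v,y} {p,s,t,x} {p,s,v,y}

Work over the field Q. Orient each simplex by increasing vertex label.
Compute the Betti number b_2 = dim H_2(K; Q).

b_2=6

n_0=9 n_1=34 n_2=47 n_3=20  [Q]
∂1: piv[hi,hn,hp,hs,ht,hv,hx,hy] rk=8  ker:in,ip,is,it,iv,ix,iy,np,ns,nt,nv,nx,ny,ps,pt,pv,px,py,st,sv,sx,sy,tv,tx,ty,vy
∂2: piv[hin,hip,his,hit,hix,hiy,hns,hny,hps,hpt,hpx,hst,hsv,hsx,hsy,htx,hvy,inp,inv,inx,ivy,npt,npy,psv] rk=24  ker:ins,iny,ips,ipx,ist,isx,isy,itx,nps,npx,nst,nsv,nsx,nsy,ntx,nvy,pst,psx,psy,ptx,pvy,stx,svy
∂3: piv[hins,hiny,hips,hipx,hisx,hisy,hnsy,hpst,hpsx,hptx,hstx,invy,istx,npst,npsy,nsvy,psvy] rk=17  ker:insy,ipsx,pstx
b_2=(47−24)−17=6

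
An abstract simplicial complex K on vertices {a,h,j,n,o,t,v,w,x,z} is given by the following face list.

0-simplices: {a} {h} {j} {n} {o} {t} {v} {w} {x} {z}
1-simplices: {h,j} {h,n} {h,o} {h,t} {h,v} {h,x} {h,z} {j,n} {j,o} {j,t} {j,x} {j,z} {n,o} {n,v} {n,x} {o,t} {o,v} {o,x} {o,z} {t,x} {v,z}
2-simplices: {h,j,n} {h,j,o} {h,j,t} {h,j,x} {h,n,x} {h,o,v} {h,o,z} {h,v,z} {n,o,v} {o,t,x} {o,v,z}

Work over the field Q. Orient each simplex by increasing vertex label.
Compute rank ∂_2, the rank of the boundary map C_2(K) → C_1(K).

rank∂_2=10

n_0=10 n_1=21 n_2=11  [Q]
∂1: piv[hj,hn,ho,ht,hv,hx,hz] rk=7  ker:jn,jo,jt,jx,jz,no,nv,nx,ot,ov,ox,oz,tx,vz
∂2: piv[hjn,hjo,hjt,hjx,hnx,hov,hoz,hvz,nov,otx] rk=10  ker:ovz
rk∂_2=10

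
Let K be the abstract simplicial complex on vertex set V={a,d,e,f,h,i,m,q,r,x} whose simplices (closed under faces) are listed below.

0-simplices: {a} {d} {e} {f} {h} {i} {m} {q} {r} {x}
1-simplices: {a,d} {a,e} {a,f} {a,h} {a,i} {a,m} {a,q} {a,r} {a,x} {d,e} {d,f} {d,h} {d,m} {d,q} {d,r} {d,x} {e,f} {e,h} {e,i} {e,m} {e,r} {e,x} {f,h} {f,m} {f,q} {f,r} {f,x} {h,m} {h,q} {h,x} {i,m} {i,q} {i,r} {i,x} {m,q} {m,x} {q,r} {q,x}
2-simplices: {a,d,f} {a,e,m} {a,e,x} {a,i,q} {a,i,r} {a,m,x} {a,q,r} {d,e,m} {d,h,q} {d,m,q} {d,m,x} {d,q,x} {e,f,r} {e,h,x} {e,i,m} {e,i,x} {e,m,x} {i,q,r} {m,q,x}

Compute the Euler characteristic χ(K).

χ(K)=-9

n_0=10 n_1=38 n_2=19
χ=+10−38+19=-9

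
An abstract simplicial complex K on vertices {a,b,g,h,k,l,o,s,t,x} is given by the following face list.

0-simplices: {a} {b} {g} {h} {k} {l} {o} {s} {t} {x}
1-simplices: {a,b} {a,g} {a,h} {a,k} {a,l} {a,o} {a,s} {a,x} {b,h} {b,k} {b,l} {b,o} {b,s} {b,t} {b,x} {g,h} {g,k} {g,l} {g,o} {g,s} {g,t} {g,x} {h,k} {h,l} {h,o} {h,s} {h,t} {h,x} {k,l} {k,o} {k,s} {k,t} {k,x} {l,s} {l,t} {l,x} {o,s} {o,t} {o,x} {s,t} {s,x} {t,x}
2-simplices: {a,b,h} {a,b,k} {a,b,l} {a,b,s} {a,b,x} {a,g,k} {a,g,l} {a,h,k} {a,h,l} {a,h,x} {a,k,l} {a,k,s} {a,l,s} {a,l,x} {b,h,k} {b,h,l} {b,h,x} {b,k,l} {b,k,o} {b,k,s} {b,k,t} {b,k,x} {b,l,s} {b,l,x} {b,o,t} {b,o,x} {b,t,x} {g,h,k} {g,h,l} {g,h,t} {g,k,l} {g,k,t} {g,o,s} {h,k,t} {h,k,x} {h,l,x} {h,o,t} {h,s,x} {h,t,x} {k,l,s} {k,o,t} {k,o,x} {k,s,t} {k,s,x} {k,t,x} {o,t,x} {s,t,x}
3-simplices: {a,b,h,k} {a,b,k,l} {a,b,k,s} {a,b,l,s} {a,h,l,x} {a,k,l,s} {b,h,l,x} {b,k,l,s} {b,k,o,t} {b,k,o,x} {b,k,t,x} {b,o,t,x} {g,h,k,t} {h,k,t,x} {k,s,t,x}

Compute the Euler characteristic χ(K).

n_0=10 n_1=42 n_2=47 n_3=15
χ=+10−42+47−15=0

χ(K)=0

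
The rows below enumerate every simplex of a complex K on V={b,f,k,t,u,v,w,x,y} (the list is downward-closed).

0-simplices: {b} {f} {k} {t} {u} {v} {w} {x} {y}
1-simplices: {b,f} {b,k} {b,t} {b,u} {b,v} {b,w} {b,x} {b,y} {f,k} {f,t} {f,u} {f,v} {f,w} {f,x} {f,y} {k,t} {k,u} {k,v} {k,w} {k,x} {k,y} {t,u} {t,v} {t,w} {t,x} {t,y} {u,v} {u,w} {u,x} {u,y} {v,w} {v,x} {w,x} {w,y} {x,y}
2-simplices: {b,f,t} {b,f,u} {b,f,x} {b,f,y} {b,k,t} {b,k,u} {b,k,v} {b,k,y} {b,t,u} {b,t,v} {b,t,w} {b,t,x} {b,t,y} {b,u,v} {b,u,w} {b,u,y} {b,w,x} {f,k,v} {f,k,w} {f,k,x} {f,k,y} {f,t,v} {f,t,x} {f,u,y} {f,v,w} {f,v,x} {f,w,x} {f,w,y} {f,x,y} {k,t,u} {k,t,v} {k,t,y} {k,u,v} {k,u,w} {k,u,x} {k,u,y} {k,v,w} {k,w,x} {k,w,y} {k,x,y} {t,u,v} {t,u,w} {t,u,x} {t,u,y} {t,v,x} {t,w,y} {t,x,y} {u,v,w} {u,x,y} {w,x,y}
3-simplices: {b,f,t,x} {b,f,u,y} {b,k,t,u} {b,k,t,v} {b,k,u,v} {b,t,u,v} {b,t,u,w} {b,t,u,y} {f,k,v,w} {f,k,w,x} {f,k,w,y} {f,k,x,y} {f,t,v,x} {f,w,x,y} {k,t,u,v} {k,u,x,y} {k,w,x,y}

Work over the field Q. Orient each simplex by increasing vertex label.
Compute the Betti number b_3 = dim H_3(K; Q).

n_0=9 n_1=35 n_2=50 n_3=17  [Q]
∂1: piv[bf,bk,bt,bu,bv,bw,bx,by] rk=8  ker:fk,ft,fu,fv,fw,fx,fy,kt,ku,kv,kw,kx,ky,tu,tv,tw,tx,ty,uv,uw,ux,uy,vw,vx,wx,wy,xy
∂2: piv[bft,bfu,bfx,bfy,bkt,bku,bkv,bky,btu,btv,btw,btx,bty,buv,buw,buy,bwx,fkv,fkw,fkx,fky,fvw,fvx,fwx,fwy,fxy,kux] rk=27  ker:ftv,ftx,fuy,ktu,ktv,kty,kuv,kuw,kuy,kvw,kwx,kwy,kxy,tuv,tuw,tux,tuy,tvx,twy,txy,uvw,uxy,wxy
∂3: piv[bftx,bfuy,bktu,bktv,bkuv,btuv,btuw,btuy,fkvw,fkwx,fkwy,fkxy,ftvx,fwxy,kuxy] rk=15  ker:ktuv,kwxy
b_3=(17−15)−0=2

b_3=2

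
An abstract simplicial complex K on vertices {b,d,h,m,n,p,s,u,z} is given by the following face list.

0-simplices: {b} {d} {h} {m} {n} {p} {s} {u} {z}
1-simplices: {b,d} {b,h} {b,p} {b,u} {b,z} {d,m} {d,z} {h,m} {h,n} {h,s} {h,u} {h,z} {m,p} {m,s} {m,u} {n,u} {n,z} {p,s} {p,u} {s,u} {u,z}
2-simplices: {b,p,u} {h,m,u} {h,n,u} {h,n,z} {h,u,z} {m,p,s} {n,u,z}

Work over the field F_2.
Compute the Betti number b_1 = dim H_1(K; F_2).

b_1=7

n_0=9 n_1=21 n_2=7  [Z2]
∂1: piv[bd,bh,bp,bu,bz,dm,hn,hs] rk=8  ker:dz,hm,hu,hz,mp,ms,mu,nu,nz,ps,pu,su,uz
∂2: piv[bpu,hmu,hnu,hnz,huz,mps] rk=6  ker:nuz
b_1=(21−8)−6=7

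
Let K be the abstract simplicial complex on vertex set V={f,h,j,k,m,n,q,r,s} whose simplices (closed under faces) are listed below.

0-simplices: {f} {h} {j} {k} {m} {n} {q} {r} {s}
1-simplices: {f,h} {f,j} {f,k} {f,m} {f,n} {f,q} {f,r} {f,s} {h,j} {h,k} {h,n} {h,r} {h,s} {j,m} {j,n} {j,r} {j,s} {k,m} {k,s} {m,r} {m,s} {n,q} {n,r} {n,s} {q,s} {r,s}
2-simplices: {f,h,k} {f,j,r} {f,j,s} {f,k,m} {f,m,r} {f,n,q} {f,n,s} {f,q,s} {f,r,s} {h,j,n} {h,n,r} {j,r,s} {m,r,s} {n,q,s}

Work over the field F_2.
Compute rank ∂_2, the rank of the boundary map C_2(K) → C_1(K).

n_0=9 n_1=26 n_2=14  [Z2]
∂1: piv[fh,fj,fk,fm,fn,fq,fr,fs] rk=8  ker:hj,hk,hn,hr,hs,jm,jn,jr,js,km,ks,mr,ms,nq,nr,ns,qs,rs
∂2: piv[fhk,fjr,fjs,fkm,fmr,fnq,fns,fqs,frs,hjn,hnr,mrs] rk=12  ker:jrs,nqs
rk∂_2=12

rank∂_2=12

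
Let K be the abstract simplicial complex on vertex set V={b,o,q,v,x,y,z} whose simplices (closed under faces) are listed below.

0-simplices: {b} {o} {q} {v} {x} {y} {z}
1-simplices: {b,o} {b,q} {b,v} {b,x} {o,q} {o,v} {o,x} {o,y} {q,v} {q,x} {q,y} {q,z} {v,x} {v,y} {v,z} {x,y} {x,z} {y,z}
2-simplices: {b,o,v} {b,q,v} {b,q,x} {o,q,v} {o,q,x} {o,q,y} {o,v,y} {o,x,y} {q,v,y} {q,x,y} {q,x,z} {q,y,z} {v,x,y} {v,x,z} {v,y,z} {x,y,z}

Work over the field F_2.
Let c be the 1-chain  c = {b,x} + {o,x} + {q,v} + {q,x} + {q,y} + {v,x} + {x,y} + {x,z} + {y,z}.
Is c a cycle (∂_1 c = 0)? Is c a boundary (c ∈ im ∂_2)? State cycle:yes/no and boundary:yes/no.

n_0=7 n_1=18 n_2=16  [Z2]
∂1: piv[bo,bq,bv,bx,oy,qz] rk=6  ker:oq,ov,ox,qv,qx,qy,vx,vy,vz,xy,xz,yz
∂2: piv[bov,bqv,bqx,oqv,oqx,oqy,ovy,oxy,qxz,qyz,vxy,vxz] rk=12  ker:qvy,qxy,vyz,xyz
∂1c = {b} + {o} + {q} + {y}

cycle:no boundary:no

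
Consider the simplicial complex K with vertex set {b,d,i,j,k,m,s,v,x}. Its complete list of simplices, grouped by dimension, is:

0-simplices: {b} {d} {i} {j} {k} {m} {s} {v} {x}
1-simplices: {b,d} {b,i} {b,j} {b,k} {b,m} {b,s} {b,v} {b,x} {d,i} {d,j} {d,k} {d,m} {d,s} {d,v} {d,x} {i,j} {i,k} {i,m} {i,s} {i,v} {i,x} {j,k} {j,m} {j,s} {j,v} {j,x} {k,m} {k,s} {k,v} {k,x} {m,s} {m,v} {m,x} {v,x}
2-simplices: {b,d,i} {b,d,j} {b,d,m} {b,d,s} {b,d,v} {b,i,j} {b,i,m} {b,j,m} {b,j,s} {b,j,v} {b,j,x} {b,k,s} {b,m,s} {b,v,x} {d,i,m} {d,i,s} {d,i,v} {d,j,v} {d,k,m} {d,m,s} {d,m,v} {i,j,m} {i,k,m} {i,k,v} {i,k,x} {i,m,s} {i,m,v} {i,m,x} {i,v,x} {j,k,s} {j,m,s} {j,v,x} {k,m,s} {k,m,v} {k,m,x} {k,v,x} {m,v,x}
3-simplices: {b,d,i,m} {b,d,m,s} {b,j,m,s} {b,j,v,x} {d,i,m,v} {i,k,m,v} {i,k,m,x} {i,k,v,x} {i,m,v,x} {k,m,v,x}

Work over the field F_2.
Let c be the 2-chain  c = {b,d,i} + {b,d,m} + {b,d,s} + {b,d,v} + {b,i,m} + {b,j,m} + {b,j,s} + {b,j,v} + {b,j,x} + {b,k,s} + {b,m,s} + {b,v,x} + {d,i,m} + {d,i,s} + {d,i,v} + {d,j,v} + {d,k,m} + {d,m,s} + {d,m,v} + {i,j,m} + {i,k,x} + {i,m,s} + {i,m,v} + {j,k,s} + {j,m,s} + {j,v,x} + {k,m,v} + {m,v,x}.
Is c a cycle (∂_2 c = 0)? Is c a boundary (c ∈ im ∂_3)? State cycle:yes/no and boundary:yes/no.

n_0=9 n_1=34 n_2=37 n_3=10  [Z2]
∂1: piv[bd,bi,bj,bk,bm,bs,bv,bx] rk=8  ker:di,dj,dk,dm,ds,dv,dx,ij,ik,im,is,iv,ix,jk,jm,js,jv,jx,km,ks,kv,kx,ms,mv,mx,vx
∂2: piv[bdi,bdj,bdm,bds,bdv,bij,bim,bjm,bjs,bjv,bjx,bks,bms,bvx,dis,div,dkm,dmv,ikm,ikv,ikx,imx,ivx,jks,kms] rk=25  ker:dim,djv,dms,ijm,ims,imv,jms,jvx,kmv,kmx,kvx,mvx
∂3: piv[bdim,bdms,bjms,bjvx,dimv,ikmv,ikmx,ikvx,imvx] rk=9  ker:kmvx
∂2c = {b,k} + {b,v} + {d,j} + {d,k} + {d,m} + {d,s} + {i,j} + {i,k} + {i,m} + {i,x} + {j,k} + {j,m} + {j,s} + {j,v} + {k,v} + {k,x} + {m,x} + {v,x}

cycle:no boundary:no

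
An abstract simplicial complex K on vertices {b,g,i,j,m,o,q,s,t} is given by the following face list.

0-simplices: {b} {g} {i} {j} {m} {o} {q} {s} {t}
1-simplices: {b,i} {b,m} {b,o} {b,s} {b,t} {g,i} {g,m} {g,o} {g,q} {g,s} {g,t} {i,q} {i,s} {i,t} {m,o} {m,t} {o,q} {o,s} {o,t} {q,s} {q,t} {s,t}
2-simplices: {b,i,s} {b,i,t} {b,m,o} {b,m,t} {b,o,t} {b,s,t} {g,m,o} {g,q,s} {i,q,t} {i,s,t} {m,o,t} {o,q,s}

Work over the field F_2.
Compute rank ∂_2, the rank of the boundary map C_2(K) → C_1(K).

rank∂_2=10

n_0=9 n_1=22 n_2=12  [Z2]
∂1: piv[bi,bm,bo,bs,bt,gi,gq] rk=7  ker:gm,go,gs,gt,iq,is,it,mo,mt,oq,os,ot,qs,qt,st
∂2: piv[bis,bit,bmo,bmt,bot,bst,gmo,gqs,iqt,oqs] rk=10  ker:ist,mot
rk∂_2=10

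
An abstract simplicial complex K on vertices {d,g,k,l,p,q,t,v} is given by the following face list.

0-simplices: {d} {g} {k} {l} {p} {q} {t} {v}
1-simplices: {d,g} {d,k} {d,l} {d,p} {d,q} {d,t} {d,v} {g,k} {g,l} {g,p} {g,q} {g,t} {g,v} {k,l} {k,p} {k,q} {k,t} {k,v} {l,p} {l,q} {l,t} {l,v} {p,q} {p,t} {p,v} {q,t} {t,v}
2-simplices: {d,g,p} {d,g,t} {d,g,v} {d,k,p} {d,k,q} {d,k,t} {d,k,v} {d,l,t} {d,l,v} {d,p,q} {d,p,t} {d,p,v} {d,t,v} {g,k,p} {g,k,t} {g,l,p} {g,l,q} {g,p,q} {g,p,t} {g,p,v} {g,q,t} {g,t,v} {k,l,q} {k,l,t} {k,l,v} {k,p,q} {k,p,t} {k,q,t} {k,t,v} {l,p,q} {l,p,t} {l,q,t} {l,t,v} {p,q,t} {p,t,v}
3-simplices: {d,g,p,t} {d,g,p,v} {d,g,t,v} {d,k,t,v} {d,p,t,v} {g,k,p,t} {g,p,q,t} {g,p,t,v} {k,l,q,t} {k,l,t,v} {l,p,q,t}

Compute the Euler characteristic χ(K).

χ(K)=5

n_0=8 n_1=27 n_2=35 n_3=11
χ=+8−27+35−11=5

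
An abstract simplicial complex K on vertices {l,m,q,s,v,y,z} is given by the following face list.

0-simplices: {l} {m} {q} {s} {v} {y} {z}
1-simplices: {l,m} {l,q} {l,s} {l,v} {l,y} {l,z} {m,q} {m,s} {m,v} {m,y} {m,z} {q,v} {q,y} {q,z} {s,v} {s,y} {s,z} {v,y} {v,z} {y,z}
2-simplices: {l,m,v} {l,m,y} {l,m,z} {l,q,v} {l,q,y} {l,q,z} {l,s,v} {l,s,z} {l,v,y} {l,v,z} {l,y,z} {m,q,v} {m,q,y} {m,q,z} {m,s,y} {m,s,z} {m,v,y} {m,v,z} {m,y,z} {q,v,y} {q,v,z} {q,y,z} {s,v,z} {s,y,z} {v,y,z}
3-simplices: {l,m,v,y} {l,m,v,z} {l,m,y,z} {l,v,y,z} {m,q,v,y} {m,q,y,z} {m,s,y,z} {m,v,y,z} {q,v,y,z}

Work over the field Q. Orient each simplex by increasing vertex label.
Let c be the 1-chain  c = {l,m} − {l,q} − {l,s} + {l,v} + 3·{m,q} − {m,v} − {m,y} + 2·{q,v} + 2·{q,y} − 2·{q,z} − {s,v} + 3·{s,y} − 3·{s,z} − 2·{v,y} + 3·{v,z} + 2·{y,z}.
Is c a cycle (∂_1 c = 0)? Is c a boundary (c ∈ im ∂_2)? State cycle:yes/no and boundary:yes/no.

n_0=7 n_1=20 n_2=25 n_3=9  [Q]
∂1: piv[lm,lq,ls,lv,ly,lz] rk=6  ker:mq,ms,mv,my,mz,qv,qy,qz,sv,sy,sz,vy,vz,yz
∂2: piv[lmv,lmy,lmz,lqv,lqy,lqz,lsv,lsz,lvy,lvz,lyz,mqv,msy,msz] rk=14  ker:mqy,mqz,mvy,mvz,myz,qvy,qvz,qyz,svz,syz,vyz
∂3: piv[lmvy,lmvz,lmyz,lvyz,mqvy,mqyz,msyz,qvyz] rk=8  ker:mvyz
∂1c = 0
c vs im∂2: reduces to 0 ⇒ boundary

cycle:yes boundary:yes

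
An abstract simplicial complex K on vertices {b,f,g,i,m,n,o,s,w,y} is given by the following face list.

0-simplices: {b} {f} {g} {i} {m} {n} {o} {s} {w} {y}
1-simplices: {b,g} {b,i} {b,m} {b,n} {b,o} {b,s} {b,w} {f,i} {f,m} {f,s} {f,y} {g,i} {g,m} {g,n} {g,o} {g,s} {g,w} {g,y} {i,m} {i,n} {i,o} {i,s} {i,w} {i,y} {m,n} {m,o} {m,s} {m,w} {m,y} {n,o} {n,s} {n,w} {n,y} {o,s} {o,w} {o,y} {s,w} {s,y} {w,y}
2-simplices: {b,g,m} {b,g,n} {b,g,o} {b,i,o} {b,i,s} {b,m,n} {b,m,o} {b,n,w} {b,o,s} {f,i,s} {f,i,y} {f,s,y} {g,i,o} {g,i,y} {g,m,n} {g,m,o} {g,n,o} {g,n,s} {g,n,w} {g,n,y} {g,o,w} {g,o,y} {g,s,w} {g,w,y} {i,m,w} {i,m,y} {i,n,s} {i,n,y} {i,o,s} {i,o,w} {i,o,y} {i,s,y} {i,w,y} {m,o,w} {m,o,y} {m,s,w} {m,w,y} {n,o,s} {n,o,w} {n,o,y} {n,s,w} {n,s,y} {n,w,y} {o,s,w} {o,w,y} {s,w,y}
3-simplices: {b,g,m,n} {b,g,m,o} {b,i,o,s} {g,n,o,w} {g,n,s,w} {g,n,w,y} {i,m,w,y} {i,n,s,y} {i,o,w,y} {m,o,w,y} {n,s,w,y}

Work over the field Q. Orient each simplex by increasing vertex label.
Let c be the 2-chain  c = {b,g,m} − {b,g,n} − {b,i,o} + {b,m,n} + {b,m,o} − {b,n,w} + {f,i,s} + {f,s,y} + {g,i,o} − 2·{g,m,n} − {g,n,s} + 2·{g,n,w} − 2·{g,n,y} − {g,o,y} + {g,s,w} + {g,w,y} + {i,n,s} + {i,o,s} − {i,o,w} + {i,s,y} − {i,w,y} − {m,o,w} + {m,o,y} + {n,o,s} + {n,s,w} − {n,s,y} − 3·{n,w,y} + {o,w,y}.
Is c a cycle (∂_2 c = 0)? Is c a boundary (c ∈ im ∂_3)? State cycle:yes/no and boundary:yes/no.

cycle:no boundary:no

n_0=10 n_1=39 n_2=46 n_3=11  [Q]
∂1: piv[bg,bi,bm,bn,bo,bs,bw,fi,fy] rk=9  ker:fm,fs,gi,gm,gn,go,gs,gw,gy,im,in,io,is,iw,iy,mn,mo,ms,mw,my,no,ns,nw,ny,os,ow,oy,sw,sy,wy
∂2: piv[bgm,bgn,bgo,bio,bis,bmn,bmo,bnw,bos,fis,fiy,fsy,gio,giy,gno,gns,gnw,gny,gow,goy,gsw,gwy,imw,imy,ins,iny,iow,mow,msw] rk=29  ker:gmn,gmo,ios,ioy,isy,iwy,moy,mwy,nos,now,noy,nsw,nsy,nwy,osw,owy,swy
∂3: piv[bgmn,bgmo,bios,gnow,gnsw,gnwy,imwy,insy,iowy,mowy,nswy] rk=11
∂2c = −{b,i} + {b,m} − {b,n} + {b,w} + {f,i} − {f,y} + {g,i} − {g,m} − 2·{g,o} + 2·{g,s} − 2·{g,w} + 2·{g,y} + {i,n} − {m,n} + {m,o} + {m,w} − {m,y} + {n,o} − {n,s} − 3·{n,w} + 2·{n,y} + 2·{o,s} − {o,w} − {o,y} + 2·{s,w} + {s,y} − 2·{w,y}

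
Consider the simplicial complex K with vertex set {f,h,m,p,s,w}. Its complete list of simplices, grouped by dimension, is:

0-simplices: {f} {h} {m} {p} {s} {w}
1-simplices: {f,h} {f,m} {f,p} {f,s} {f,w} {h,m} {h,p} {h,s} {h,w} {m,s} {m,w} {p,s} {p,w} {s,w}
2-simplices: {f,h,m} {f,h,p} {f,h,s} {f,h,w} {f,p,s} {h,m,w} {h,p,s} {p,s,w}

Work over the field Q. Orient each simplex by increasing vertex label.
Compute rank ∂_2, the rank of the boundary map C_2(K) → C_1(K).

n_0=6 n_1=14 n_2=8  [Q]
∂1: piv[fh,fm,fp,fs,fw] rk=5  ker:hm,hp,hs,hw,ms,mw,ps,pw,sw
∂2: piv[fhm,fhp,fhs,fhw,fps,hmw,psw] rk=7  ker:hps
rk∂_2=7

rank∂_2=7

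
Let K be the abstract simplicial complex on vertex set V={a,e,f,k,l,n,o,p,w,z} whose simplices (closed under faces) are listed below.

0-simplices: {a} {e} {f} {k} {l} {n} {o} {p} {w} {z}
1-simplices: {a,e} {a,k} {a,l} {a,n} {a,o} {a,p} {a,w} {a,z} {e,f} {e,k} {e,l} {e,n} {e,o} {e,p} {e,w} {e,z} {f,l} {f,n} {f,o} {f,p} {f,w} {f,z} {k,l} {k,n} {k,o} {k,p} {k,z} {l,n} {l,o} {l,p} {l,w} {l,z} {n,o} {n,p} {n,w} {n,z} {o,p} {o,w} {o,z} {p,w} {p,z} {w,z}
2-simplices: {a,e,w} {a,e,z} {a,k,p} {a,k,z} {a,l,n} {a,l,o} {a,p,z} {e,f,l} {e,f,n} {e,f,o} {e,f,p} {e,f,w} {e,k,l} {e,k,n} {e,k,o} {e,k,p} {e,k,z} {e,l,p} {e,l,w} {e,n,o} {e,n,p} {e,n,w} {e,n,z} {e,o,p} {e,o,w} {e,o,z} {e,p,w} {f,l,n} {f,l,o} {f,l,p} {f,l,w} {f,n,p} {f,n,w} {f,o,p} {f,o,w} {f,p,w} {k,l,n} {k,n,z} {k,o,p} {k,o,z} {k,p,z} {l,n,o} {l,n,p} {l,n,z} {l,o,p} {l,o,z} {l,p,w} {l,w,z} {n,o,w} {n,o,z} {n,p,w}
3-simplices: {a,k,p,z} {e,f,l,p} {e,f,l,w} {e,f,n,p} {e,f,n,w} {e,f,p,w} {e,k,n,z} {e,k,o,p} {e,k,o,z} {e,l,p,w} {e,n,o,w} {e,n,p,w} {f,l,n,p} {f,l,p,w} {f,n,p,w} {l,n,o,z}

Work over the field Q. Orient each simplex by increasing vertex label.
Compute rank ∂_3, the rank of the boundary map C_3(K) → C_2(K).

n_0=10 n_1=42 n_2=51 n_3=16  [Q]
∂1: piv[ae,ak,al,an,ao,ap,aw,az,ef] rk=9  ker:ek,el,en,eo,ep,ew,ez,fl,fn,fo,fp,fw,fz,kl,kn,ko,kp,kz,ln,lo,lp,lw,lz,no,np,nw,nz,op,ow,oz,pw,pz,wz
∂2: piv[aew,aez,akp,akz,aln,alo,apz,efl,efn,efo,efp,efw,ekl,ekn,eko,ekp,ekz,elp,elw,eno,enp,enw,enz,eop,eow,eoz,epw,fln,flo,lnz,lwz] rk=31  ker:flp,flw,fnp,fnw,fop,fow,fpw,kln,knz,kop,koz,kpz,lno,lnp,lop,loz,lpw,now,noz,npw
∂3: piv[akpz,eflp,eflw,efnp,efnw,efpw,eknz,ekop,ekoz,elpw,enow,enpw,flnp,lnoz] rk=14  ker:flpw,fnpw
rk∂_3=14

rank∂_3=14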